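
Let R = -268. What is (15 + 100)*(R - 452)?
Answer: -82800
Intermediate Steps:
(15 + 100)*(R - 452) = (15 + 100)*(-268 - 452) = 115*(-720) = -82800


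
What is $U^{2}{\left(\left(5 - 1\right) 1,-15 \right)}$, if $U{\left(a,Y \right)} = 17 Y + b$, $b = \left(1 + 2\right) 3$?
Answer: $60516$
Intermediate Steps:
$b = 9$ ($b = 3 \cdot 3 = 9$)
$U{\left(a,Y \right)} = 9 + 17 Y$ ($U{\left(a,Y \right)} = 17 Y + 9 = 9 + 17 Y$)
$U^{2}{\left(\left(5 - 1\right) 1,-15 \right)} = \left(9 + 17 \left(-15\right)\right)^{2} = \left(9 - 255\right)^{2} = \left(-246\right)^{2} = 60516$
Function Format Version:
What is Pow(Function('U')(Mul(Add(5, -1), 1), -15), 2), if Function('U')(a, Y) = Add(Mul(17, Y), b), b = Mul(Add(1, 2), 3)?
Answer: 60516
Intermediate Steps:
b = 9 (b = Mul(3, 3) = 9)
Function('U')(a, Y) = Add(9, Mul(17, Y)) (Function('U')(a, Y) = Add(Mul(17, Y), 9) = Add(9, Mul(17, Y)))
Pow(Function('U')(Mul(Add(5, -1), 1), -15), 2) = Pow(Add(9, Mul(17, -15)), 2) = Pow(Add(9, -255), 2) = Pow(-246, 2) = 60516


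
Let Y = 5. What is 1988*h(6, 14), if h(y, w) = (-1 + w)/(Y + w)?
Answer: 25844/19 ≈ 1360.2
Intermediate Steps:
h(y, w) = (-1 + w)/(5 + w)
1988*h(6, 14) = 1988*((-1 + 14)/(5 + 14)) = 1988*(13/19) = 25844/19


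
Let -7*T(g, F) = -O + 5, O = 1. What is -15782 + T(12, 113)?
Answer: -110478/7 ≈ -15783.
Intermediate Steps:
T(g, F) = -4/7 (T(g, F) = -(-1*1 + 5)/7 = -(-1 + 5)/7 = -⅐*4 = -4/7)
-15782 + T(12, 113) = -15782 - 4/7 = -110478/7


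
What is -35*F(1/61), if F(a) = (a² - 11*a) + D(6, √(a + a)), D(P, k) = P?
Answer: -757960/3721 ≈ -203.70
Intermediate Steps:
F(a) = 6 + a² - 11*a (F(a) = (a² - 11*a) + 6 = 6 + a² - 11*a)
-35*F(1/61) = -35*(6 + (1/61)² - 11/61) = -35*(6 + (1/61)² - 11*1/61) = -35*(6 + 1/3721 - 11/61) = -35*21656/3721 = -757960/3721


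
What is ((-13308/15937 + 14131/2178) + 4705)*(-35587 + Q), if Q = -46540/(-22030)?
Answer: -4272719700093212957/25489287186 ≈ -1.6763e+8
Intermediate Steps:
Q = 4654/2203 (Q = -46540*(-1/22030) = 4654/2203 ≈ 2.1126)
((-13308/15937 + 14131/2178) + 4705)*(-35587 + Q) = ((-13308/15937 + 14131/2178) + 4705)*(-35587 + 4654/2203) = ((-13308*1/15937 + 14131*(1/2178)) + 4705)*(-78393507/2203) = ((-13308/15937 + 14131/2178) + 4705)*(-78393507/2203) = (196220923/34710786 + 4705)*(-78393507/2203) = (163510469053/34710786)*(-78393507/2203) = -4272719700093212957/25489287186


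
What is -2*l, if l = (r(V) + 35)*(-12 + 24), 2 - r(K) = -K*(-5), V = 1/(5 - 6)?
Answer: -1008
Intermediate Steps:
V = -1 (V = 1/(-1) = -1)
r(K) = 2 - 5*K (r(K) = 2 - (-K)*(-5) = 2 - 5*K)
l = 504 (l = ((2 - 5*(-1)) + 35)*(-12 + 24) = ((2 + 5) + 35)*12 = (7 + 35)*12 = 42*12 = 504)
-2*l = -2*504 = -1008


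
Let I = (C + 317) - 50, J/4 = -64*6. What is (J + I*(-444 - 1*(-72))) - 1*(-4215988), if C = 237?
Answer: 4026964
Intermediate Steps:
J = -1536 (J = 4*(-64*6) = 4*(-384) = -1536)
I = 504 (I = (237 + 317) - 50 = 554 - 50 = 504)
(J + I*(-444 - 1*(-72))) - 1*(-4215988) = (-1536 + 504*(-444 - 1*(-72))) - 1*(-4215988) = (-1536 + 504*(-444 + 72)) + 4215988 = (-1536 + 504*(-372)) + 4215988 = (-1536 - 187488) + 4215988 = -189024 + 4215988 = 4026964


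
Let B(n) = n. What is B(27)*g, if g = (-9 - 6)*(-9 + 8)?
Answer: 405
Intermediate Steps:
g = 15 (g = -15*(-1) = 15)
B(27)*g = 27*15 = 405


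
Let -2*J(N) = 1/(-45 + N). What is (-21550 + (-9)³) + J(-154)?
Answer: -8867041/398 ≈ -22279.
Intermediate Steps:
J(N) = -1/(2*(-45 + N))
(-21550 + (-9)³) + J(-154) = (-21550 + (-9)³) - 1/(-90 + 2*(-154)) = (-21550 - 729) - 1/(-90 - 308) = -22279 - 1/(-398) = -22279 - 1*(-1/398) = -22279 + 1/398 = -8867041/398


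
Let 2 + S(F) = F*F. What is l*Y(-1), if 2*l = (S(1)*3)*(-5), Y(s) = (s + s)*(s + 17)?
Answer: -240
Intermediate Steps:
S(F) = -2 + F**2 (S(F) = -2 + F*F = -2 + F**2)
Y(s) = 2*s*(17 + s) (Y(s) = (2*s)*(17 + s) = 2*s*(17 + s))
l = 15/2 (l = (((-2 + 1**2)*3)*(-5))/2 = (((-2 + 1)*3)*(-5))/2 = (-1*3*(-5))/2 = (-3*(-5))/2 = (1/2)*15 = 15/2 ≈ 7.5000)
l*Y(-1) = 15*(2*(-1)*(17 - 1))/2 = 15*(2*(-1)*16)/2 = (15/2)*(-32) = -240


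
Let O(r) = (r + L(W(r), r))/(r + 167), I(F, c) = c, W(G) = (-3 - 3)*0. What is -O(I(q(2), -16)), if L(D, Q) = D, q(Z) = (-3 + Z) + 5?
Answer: 16/151 ≈ 0.10596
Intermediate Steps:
W(G) = 0 (W(G) = -6*0 = 0)
q(Z) = 2 + Z
O(r) = r/(167 + r) (O(r) = (r + 0)/(r + 167) = r/(167 + r))
-O(I(q(2), -16)) = -(-16)/(167 - 16) = -(-16)/151 = -1*(-16/151) = 16/151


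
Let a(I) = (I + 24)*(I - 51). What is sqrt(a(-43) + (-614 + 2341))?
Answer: sqrt(3513) ≈ 59.271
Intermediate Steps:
a(I) = (-51 + I)*(24 + I) (a(I) = (24 + I)*(-51 + I) = (-51 + I)*(24 + I))
sqrt(a(-43) + (-614 + 2341)) = sqrt((-1224 + (-43)**2 - 27*(-43)) + (-614 + 2341)) = sqrt((-1224 + 1849 + 1161) + 1727) = sqrt(1786 + 1727) = sqrt(3513)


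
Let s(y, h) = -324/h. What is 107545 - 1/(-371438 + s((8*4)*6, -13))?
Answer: 519267051663/4828370 ≈ 1.0755e+5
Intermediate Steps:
107545 - 1/(-371438 + s((8*4)*6, -13)) = 107545 - 1/(-371438 - 324/(-13)) = 107545 - 1/(-371438 - 324*(-1/13)) = 107545 - 1/(-371438 + 324/13) = 107545 - 1/(-4828370/13) = 107545 - 1*(-13/4828370) = 107545 + 13/4828370 = 519267051663/4828370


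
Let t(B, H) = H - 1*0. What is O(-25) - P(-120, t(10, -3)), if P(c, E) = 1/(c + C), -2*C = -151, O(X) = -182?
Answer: -16196/89 ≈ -181.98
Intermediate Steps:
t(B, H) = H (t(B, H) = H + 0 = H)
C = 151/2 (C = -½*(-151) = 151/2 ≈ 75.500)
P(c, E) = 1/(151/2 + c) (P(c, E) = 1/(c + 151/2) = 1/(151/2 + c))
O(-25) - P(-120, t(10, -3)) = -182 - 2/(151 + 2*(-120)) = -182 - 2/(151 - 240) = -182 - 2/(-89) = -182 - 2*(-1)/89 = -182 - 1*(-2/89) = -182 + 2/89 = -16196/89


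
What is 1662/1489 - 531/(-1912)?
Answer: 3968403/2846968 ≈ 1.3939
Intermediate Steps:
1662/1489 - 531/(-1912) = 1662*(1/1489) - 531*(-1/1912) = 1662/1489 + 531/1912 = 3968403/2846968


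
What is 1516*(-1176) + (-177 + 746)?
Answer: -1782247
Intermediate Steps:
1516*(-1176) + (-177 + 746) = -1782816 + 569 = -1782247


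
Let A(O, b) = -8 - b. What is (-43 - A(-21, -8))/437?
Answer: -43/437 ≈ -0.098398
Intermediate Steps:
(-43 - A(-21, -8))/437 = (-43 - (-8 - 1*(-8)))/437 = (-43 - (-8 + 8))*(1/437) = (-43 - 1*0)*(1/437) = (-43 + 0)*(1/437) = -43*1/437 = -43/437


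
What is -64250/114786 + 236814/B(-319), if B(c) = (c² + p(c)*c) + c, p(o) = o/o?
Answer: 356651363/200129391 ≈ 1.7821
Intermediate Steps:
p(o) = 1
B(c) = c² + 2*c (B(c) = (c² + 1*c) + c = (c² + c) + c = (c + c²) + c = c² + 2*c)
-64250/114786 + 236814/B(-319) = -64250/114786 + 236814/((-319*(2 - 319))) = -64250*1/114786 + 236814/((-319*(-317))) = -32125/57393 + 236814/101123 = -32125/57393 + 236814*(1/101123) = -32125/57393 + 8166/3487 = 356651363/200129391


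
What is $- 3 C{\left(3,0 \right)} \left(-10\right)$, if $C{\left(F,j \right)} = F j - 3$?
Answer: $-90$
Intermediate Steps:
$C{\left(F,j \right)} = -3 + F j$
$- 3 C{\left(3,0 \right)} \left(-10\right) = - 3 \left(-3 + 3 \cdot 0\right) \left(-10\right) = - 3 \left(-3 + 0\right) \left(-10\right) = \left(-3\right) \left(-3\right) \left(-10\right) = 9 \left(-10\right) = -90$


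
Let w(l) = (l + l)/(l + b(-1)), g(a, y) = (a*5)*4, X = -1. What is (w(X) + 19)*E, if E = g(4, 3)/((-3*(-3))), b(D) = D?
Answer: 1600/9 ≈ 177.78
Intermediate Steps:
g(a, y) = 20*a (g(a, y) = (5*a)*4 = 20*a)
E = 80/9 (E = (20*4)/((-3*(-3))) = 80/9 ≈ 8.8889)
w(l) = 2*l/(-1 + l) (w(l) = (l + l)/(l - 1) = (2*l)/(-1 + l) = 2*l/(-1 + l))
(w(X) + 19)*E = (2*(-1)/(-1 - 1) + 19)*(80/9) = (2*(-1)/(-2) + 19)*(80/9) = (2*(-1)*(-1/2) + 19)*(80/9) = (1 + 19)*(80/9) = 20*(80/9) = 1600/9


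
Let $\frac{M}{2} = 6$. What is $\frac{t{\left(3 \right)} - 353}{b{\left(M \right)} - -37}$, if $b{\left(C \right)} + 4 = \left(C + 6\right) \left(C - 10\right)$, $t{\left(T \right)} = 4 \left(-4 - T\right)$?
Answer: $- \frac{127}{23} \approx -5.5217$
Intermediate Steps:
$M = 12$ ($M = 2 \cdot 6 = 12$)
$t{\left(T \right)} = -16 - 4 T$
$b{\left(C \right)} = -4 + \left(-10 + C\right) \left(6 + C\right)$ ($b{\left(C \right)} = -4 + \left(C + 6\right) \left(C - 10\right) = -4 + \left(6 + C\right) \left(-10 + C\right) = -4 + \left(-10 + C\right) \left(6 + C\right)$)
$\frac{t{\left(3 \right)} - 353}{b{\left(M \right)} - -37} = \frac{\left(-16 - 12\right) - 353}{\left(-64 + 12^{2} - 48\right) - -37} = \frac{\left(-16 - 12\right) - 353}{\left(-64 + 144 - 48\right) + 37} = \frac{-28 - 353}{32 + 37} = - \frac{381}{69} = \left(-381\right) \frac{1}{69} = - \frac{127}{23}$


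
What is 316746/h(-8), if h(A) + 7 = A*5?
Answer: -316746/47 ≈ -6739.3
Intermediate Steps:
h(A) = -7 + 5*A (h(A) = -7 + A*5 = -7 + 5*A)
316746/h(-8) = 316746/(-7 + 5*(-8)) = 316746/(-7 - 40) = 316746/(-47) = 316746*(-1/47) = -316746/47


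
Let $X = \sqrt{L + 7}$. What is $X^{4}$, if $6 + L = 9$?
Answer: $100$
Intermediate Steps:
$L = 3$ ($L = -6 + 9 = 3$)
$X = \sqrt{10}$ ($X = \sqrt{3 + 7} = \sqrt{10} \approx 3.1623$)
$X^{4} = \left(\sqrt{10}\right)^{4} = 100$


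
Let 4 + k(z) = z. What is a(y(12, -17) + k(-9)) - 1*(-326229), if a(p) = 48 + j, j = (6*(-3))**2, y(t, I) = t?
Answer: 326601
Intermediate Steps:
j = 324 (j = (-18)**2 = 324)
k(z) = -4 + z
a(p) = 372 (a(p) = 48 + 324 = 372)
a(y(12, -17) + k(-9)) - 1*(-326229) = 372 - 1*(-326229) = 372 + 326229 = 326601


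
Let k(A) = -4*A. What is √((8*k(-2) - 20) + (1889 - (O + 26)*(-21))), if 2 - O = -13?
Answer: √2794 ≈ 52.858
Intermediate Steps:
O = 15 (O = 2 - 1*(-13) = 2 + 13 = 15)
√((8*k(-2) - 20) + (1889 - (O + 26)*(-21))) = √((8*(-4*(-2)) - 20) + (1889 - (15 + 26)*(-21))) = √((8*8 - 20) + (1889 - 41*(-21))) = √((64 - 20) + (1889 - 1*(-861))) = √(44 + (1889 + 861)) = √(44 + 2750) = √2794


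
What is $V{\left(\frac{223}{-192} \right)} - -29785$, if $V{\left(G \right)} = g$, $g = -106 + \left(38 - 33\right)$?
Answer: $29684$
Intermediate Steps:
$g = -101$ ($g = -106 + \left(38 - 33\right) = -106 + 5 = -101$)
$V{\left(G \right)} = -101$
$V{\left(\frac{223}{-192} \right)} - -29785 = -101 - -29785 = -101 + 29785 = 29684$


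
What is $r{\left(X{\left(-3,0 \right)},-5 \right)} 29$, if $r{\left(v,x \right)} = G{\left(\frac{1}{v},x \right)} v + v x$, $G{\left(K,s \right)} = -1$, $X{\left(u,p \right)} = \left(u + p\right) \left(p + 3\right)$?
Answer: $1566$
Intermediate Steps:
$X{\left(u,p \right)} = \left(3 + p\right) \left(p + u\right)$ ($X{\left(u,p \right)} = \left(p + u\right) \left(3 + p\right) = \left(3 + p\right) \left(p + u\right)$)
$r{\left(v,x \right)} = - v + v x$
$r{\left(X{\left(-3,0 \right)},-5 \right)} 29 = \left(0^{2} + 3 \cdot 0 + 3 \left(-3\right) + 0 \left(-3\right)\right) \left(-1 - 5\right) 29 = \left(0 + 0 - 9 + 0\right) \left(-6\right) 29 = \left(-9\right) \left(-6\right) 29 = 54 \cdot 29 = 1566$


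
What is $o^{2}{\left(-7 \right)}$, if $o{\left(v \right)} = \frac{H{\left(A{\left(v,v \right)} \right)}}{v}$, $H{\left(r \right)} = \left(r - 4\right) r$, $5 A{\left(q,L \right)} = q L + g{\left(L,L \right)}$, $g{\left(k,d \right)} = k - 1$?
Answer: $\frac{15129}{625} \approx 24.206$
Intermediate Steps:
$g{\left(k,d \right)} = -1 + k$
$A{\left(q,L \right)} = - \frac{1}{5} + \frac{L}{5} + \frac{L q}{5}$ ($A{\left(q,L \right)} = \frac{q L + \left(-1 + L\right)}{5} = \frac{L q + \left(-1 + L\right)}{5} = \frac{-1 + L + L q}{5} = - \frac{1}{5} + \frac{L}{5} + \frac{L q}{5}$)
$H{\left(r \right)} = r \left(-4 + r\right)$ ($H{\left(r \right)} = \left(-4 + r\right) r = r \left(-4 + r\right)$)
$o{\left(v \right)} = \frac{\left(- \frac{21}{5} + \frac{v}{5} + \frac{v^{2}}{5}\right) \left(- \frac{1}{5} + \frac{v}{5} + \frac{v^{2}}{5}\right)}{v}$ ($o{\left(v \right)} = \frac{\left(- \frac{1}{5} + \frac{v}{5} + \frac{v v}{5}\right) \left(-4 + \left(- \frac{1}{5} + \frac{v}{5} + \frac{v v}{5}\right)\right)}{v} = \frac{\left(- \frac{1}{5} + \frac{v}{5} + \frac{v^{2}}{5}\right) \left(-4 + \left(- \frac{1}{5} + \frac{v}{5} + \frac{v^{2}}{5}\right)\right)}{v} = \frac{\left(- \frac{1}{5} + \frac{v}{5} + \frac{v^{2}}{5}\right) \left(- \frac{21}{5} + \frac{v}{5} + \frac{v^{2}}{5}\right)}{v} = \frac{\left(- \frac{21}{5} + \frac{v}{5} + \frac{v^{2}}{5}\right) \left(- \frac{1}{5} + \frac{v}{5} + \frac{v^{2}}{5}\right)}{v}$)
$o^{2}{\left(-7 \right)} = \left(\frac{\left(-1 - 7 + \left(-7\right)^{2}\right) \left(-21 - 7 + \left(-7\right)^{2}\right)}{25 \left(-7\right)}\right)^{2} = \left(\frac{1}{25} \left(- \frac{1}{7}\right) \left(-1 - 7 + 49\right) \left(-21 - 7 + 49\right)\right)^{2} = \left(\frac{1}{25} \left(- \frac{1}{7}\right) 41 \cdot 21\right)^{2} = \left(- \frac{123}{25}\right)^{2} = \frac{15129}{625}$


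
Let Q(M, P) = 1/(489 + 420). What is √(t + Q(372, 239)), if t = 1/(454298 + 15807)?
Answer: √22364029683470/142441815 ≈ 0.033200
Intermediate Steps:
Q(M, P) = 1/909
t = 1/470105 ≈ 2.1272e-6
√(t + Q(372, 239)) = √(1/470105 + 1/909) = √(471014/427325445) = √22364029683470/142441815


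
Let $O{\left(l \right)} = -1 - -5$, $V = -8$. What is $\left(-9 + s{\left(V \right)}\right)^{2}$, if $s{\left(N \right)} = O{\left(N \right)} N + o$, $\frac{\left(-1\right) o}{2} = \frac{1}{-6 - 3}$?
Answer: $\frac{134689}{81} \approx 1662.8$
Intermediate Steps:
$O{\left(l \right)} = 4$ ($O{\left(l \right)} = -1 + 5 = 4$)
$o = \frac{2}{9}$ ($o = - \frac{2}{-6 - 3} = - \frac{2}{-9} = \left(-2\right) \left(- \frac{1}{9}\right) = \frac{2}{9} \approx 0.22222$)
$s{\left(N \right)} = \frac{2}{9} + 4 N$ ($s{\left(N \right)} = 4 N + \frac{2}{9} = \frac{2}{9} + 4 N$)
$\left(-9 + s{\left(V \right)}\right)^{2} = \left(-9 + \left(\frac{2}{9} + 4 \left(-8\right)\right)\right)^{2} = \left(-9 + \left(\frac{2}{9} - 32\right)\right)^{2} = \left(-9 - \frac{286}{9}\right)^{2} = \left(- \frac{367}{9}\right)^{2} = \frac{134689}{81}$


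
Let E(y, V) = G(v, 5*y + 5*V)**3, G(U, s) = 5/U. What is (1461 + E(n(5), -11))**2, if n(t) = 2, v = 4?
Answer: 8766389641/4096 ≈ 2.1402e+6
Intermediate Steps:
E(y, V) = 125/64 (E(y, V) = (5/4)**3 = 125/64)
(1461 + E(n(5), -11))**2 = (1461 + 125/64)**2 = (93629/64)**2 = 8766389641/4096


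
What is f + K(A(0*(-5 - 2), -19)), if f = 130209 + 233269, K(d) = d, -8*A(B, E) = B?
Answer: 363478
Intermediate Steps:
A(B, E) = -B/8
f = 363478
f + K(A(0*(-5 - 2), -19)) = 363478 - 0*(-5 - 2) = 363478 - 0*(-7) = 363478 - 1/8*0 = 363478 + 0 = 363478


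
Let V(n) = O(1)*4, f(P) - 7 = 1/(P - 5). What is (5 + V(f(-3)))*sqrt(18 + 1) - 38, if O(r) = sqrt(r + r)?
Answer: -38 + sqrt(19)*(5 + 4*sqrt(2)) ≈ 8.4521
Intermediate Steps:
f(P) = 7 + 1/(-5 + P) (f(P) = 7 + 1/(P - 5) = 7 + 1/(-5 + P))
O(r) = sqrt(2)*sqrt(r) (O(r) = sqrt(2*r) = sqrt(2)*sqrt(r))
V(n) = 4*sqrt(2) (V(n) = (sqrt(2)*sqrt(1))*4 = (sqrt(2)*1)*4 = sqrt(2)*4 = 4*sqrt(2))
(5 + V(f(-3)))*sqrt(18 + 1) - 38 = (5 + 4*sqrt(2))*sqrt(18 + 1) - 38 = (5 + 4*sqrt(2))*sqrt(19) - 38 = sqrt(19)*(5 + 4*sqrt(2)) - 38 = -38 + sqrt(19)*(5 + 4*sqrt(2))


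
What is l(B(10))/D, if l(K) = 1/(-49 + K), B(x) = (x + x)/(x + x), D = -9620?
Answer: 1/461760 ≈ 2.1656e-6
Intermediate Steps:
B(x) = 1 (B(x) = (2*x)/((2*x)) = (2*x)*(1/(2*x)) = 1)
l(B(10))/D = 1/((-49 + 1)*(-9620)) = -1/9620/(-48) = -1/48*(-1/9620) = 1/461760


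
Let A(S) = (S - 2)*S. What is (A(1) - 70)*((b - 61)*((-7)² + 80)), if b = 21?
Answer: 366360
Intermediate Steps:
A(S) = S*(-2 + S) (A(S) = (-2 + S)*S = S*(-2 + S))
(A(1) - 70)*((b - 61)*((-7)² + 80)) = (1*(-2 + 1) - 70)*((21 - 61)*((-7)² + 80)) = (1*(-1) - 70)*(-40*(49 + 80)) = (-1 - 70)*(-40*129) = -71*(-5160) = 366360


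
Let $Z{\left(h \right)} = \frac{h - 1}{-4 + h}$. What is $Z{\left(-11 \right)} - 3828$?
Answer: $- \frac{19136}{5} \approx -3827.2$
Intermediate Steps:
$Z{\left(h \right)} = \frac{-1 + h}{-4 + h}$
$Z{\left(-11 \right)} - 3828 = \frac{-1 - 11}{-4 - 11} - 3828 = \frac{1}{-15} \left(-12\right) - 3828 = \left(- \frac{1}{15}\right) \left(-12\right) - 3828 = \frac{4}{5} - 3828 = - \frac{19136}{5}$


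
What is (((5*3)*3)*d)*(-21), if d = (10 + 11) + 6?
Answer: -25515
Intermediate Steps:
d = 27 (d = 21 + 6 = 27)
(((5*3)*3)*d)*(-21) = (((5*3)*3)*27)*(-21) = ((15*3)*27)*(-21) = (45*27)*(-21) = 1215*(-21) = -25515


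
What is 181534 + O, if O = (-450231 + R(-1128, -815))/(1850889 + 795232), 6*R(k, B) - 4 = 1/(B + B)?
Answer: 1565975162790753/8626354460 ≈ 1.8153e+5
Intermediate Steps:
R(k, B) = 2/3 + 1/(12*B) (R(k, B) = 2/3 + 1/(6*(B + B)) = 2/3 + 1/(6*((2*B))) = 2/3 + (1/(2*B))/6 = 2/3 + 1/(12*B))
O = -1467750887/8626354460 (O = (-450231 + (1/12)*(1 + 8*(-815))/(-815))/(1850889 + 795232) = (-450231 + (1/12)*(-1/815)*(1 - 6520))/2646121 = (-450231 + (1/12)*(-1/815)*(-6519))*(1/2646121) = (-450231 + 2173/3260)*(1/2646121) = -1467750887/3260*1/2646121 = -1467750887/8626354460 ≈ -0.17015)
181534 + O = 181534 - 1467750887/8626354460 = 1565975162790753/8626354460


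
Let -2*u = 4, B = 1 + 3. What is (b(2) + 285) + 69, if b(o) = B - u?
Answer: 360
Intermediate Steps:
B = 4
u = -2 (u = -½*4 = -2)
b(o) = 6 (b(o) = 4 - 1*(-2) = 4 + 2 = 6)
(b(2) + 285) + 69 = (6 + 285) + 69 = 291 + 69 = 360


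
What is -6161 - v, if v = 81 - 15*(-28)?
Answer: -6662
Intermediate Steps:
v = 501 (v = 81 + 420 = 501)
-6161 - v = -6161 - 1*501 = -6161 - 501 = -6662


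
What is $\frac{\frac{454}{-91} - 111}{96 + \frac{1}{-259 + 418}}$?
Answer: $- \frac{335649}{277823} \approx -1.2081$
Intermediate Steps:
$\frac{\frac{454}{-91} - 111}{96 + \frac{1}{-259 + 418}} = \frac{454 \left(- \frac{1}{91}\right) - 111}{96 + \frac{1}{159}} = \frac{- \frac{454}{91} - 111}{96 + \frac{1}{159}} = - \frac{10555}{91 \cdot \frac{15265}{159}} = \left(- \frac{10555}{91}\right) \frac{159}{15265} = - \frac{335649}{277823}$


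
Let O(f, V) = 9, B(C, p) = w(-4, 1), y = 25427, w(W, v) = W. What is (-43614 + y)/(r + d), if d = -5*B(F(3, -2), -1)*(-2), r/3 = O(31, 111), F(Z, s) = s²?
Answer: 1399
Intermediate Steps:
B(C, p) = -4
r = 27 (r = 3*9 = 27)
d = -40 (d = -5*(-4)*(-2) = 20*(-2) = -40)
(-43614 + y)/(r + d) = (-43614 + 25427)/(27 - 40) = -18187/(-13) = -18187*(-1/13) = 1399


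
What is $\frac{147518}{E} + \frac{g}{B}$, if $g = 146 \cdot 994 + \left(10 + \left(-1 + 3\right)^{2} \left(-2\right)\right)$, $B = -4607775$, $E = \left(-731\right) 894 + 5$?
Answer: $- \frac{774570899584}{3011222432475} \approx -0.25723$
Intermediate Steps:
$E = -653509$ ($E = -653514 + 5 = -653509$)
$g = 145126$ ($g = 145124 + \left(10 + 2^{2} \left(-2\right)\right) = 145124 + \left(10 + 4 \left(-2\right)\right) = 145124 + \left(10 - 8\right) = 145124 + 2 = 145126$)
$\frac{147518}{E} + \frac{g}{B} = \frac{147518}{-653509} + \frac{145126}{-4607775} = 147518 \left(- \frac{1}{653509}\right) + 145126 \left(- \frac{1}{4607775}\right) = - \frac{147518}{653509} - \frac{145126}{4607775} = - \frac{774570899584}{3011222432475}$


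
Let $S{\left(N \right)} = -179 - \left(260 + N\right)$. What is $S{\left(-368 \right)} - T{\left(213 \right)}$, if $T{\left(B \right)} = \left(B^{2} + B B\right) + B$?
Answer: $-91022$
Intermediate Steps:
$S{\left(N \right)} = -439 - N$
$T{\left(B \right)} = B + 2 B^{2}$ ($T{\left(B \right)} = \left(B^{2} + B^{2}\right) + B = 2 B^{2} + B = B + 2 B^{2}$)
$S{\left(-368 \right)} - T{\left(213 \right)} = \left(-439 - -368\right) - 213 \left(1 + 2 \cdot 213\right) = \left(-439 + 368\right) - 213 \left(1 + 426\right) = -71 - 213 \cdot 427 = -71 - 90951 = -91022$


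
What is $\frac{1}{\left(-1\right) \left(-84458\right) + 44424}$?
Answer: $\frac{1}{128882} \approx 7.759 \cdot 10^{-6}$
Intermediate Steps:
$\frac{1}{\left(-1\right) \left(-84458\right) + 44424} = \frac{1}{84458 + 44424} = \frac{1}{128882}$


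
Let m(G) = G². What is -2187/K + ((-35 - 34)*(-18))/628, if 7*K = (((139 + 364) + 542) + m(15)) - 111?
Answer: -4087287/363926 ≈ -11.231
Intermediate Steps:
K = 1159/7 (K = ((((139 + 364) + 542) + 15²) - 111)/7 = (((503 + 542) + 225) - 111)/7 = ((1045 + 225) - 111)/7 = (1270 - 111)/7 = (⅐)*1159 = 1159/7 ≈ 165.57)
-2187/K + ((-35 - 34)*(-18))/628 = -2187/1159/7 + ((-35 - 34)*(-18))/628 = -2187*7/1159 - 69*(-18)*(1/628) = -15309/1159 + 1242*(1/628) = -15309/1159 + 621/314 = -4087287/363926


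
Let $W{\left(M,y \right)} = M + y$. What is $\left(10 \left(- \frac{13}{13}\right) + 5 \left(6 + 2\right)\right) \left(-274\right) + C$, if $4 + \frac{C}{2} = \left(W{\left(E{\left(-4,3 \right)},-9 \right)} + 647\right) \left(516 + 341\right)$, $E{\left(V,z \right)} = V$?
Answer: $1078448$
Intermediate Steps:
$C = 1086668$ ($C = -8 + 2 \left(\left(-4 - 9\right) + 647\right) \left(516 + 341\right) = -8 + 2 \left(-13 + 647\right) 857 = -8 + 2 \cdot 634 \cdot 857 = -8 + 2 \cdot 543338 = -8 + 1086676 = 1086668$)
$\left(10 \left(- \frac{13}{13}\right) + 5 \left(6 + 2\right)\right) \left(-274\right) + C = \left(10 \left(- \frac{13}{13}\right) + 5 \left(6 + 2\right)\right) \left(-274\right) + 1086668 = \left(10 \left(\left(-13\right) \frac{1}{13}\right) + 5 \cdot 8\right) \left(-274\right) + 1086668 = \left(10 \left(-1\right) + 40\right) \left(-274\right) + 1086668 = \left(-10 + 40\right) \left(-274\right) + 1086668 = 30 \left(-274\right) + 1086668 = -8220 + 1086668 = 1078448$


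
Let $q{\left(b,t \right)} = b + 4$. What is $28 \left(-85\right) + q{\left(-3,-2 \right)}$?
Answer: $-2379$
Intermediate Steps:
$q{\left(b,t \right)} = 4 + b$
$28 \left(-85\right) + q{\left(-3,-2 \right)} = 28 \left(-85\right) + \left(4 - 3\right) = -2380 + 1 = -2379$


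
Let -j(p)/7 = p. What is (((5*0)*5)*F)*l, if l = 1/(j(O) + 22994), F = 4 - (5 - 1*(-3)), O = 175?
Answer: 0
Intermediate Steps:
F = -4 (F = 4 - (5 + 3) = 4 - 1*8 = 4 - 8 = -4)
j(p) = -7*p
l = 1/21769 (l = 1/(-7*175 + 22994) = 1/(-1225 + 22994) = 1/21769 ≈ 4.5937e-5)
(((5*0)*5)*F)*l = (((5*0)*5)*(-4))*(1/21769) = ((0*5)*(-4))*(1/21769) = (0*(-4))*(1/21769) = 0*(1/21769) = 0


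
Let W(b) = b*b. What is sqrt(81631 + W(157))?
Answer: 2*sqrt(26570) ≈ 326.01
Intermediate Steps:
W(b) = b**2
sqrt(81631 + W(157)) = sqrt(81631 + 157**2) = sqrt(81631 + 24649) = sqrt(106280) = 2*sqrt(26570)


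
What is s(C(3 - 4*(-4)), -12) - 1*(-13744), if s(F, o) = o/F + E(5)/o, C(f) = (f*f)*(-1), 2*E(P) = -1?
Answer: 119078665/8664 ≈ 13744.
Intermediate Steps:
E(P) = -½ (E(P) = (½)*(-1) = -½)
C(f) = -f² (C(f) = f²*(-1) = -f²)
s(F, o) = -1/(2*o) + o/F (s(F, o) = o/F - 1/(2*o) = -1/(2*o) + o/F)
s(C(3 - 4*(-4)), -12) - 1*(-13744) = (-½/(-12) - 12*(-1/(3 - 4*(-4))²)) - 1*(-13744) = (-½*(-1/12) - 12*(-1/(3 + 16)²)) + 13744 = (1/24 - 12/((-1*19²))) + 13744 = (1/24 - 12/((-1*361))) + 13744 = (1/24 - 12/(-361)) + 13744 = (1/24 - 12*(-1/361)) + 13744 = (1/24 + 12/361) + 13744 = 649/8664 + 13744 = 119078665/8664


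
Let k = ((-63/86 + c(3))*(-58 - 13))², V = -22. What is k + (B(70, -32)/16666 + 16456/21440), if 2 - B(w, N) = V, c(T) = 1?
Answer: 14920171160499/41292681560 ≈ 361.33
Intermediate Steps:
B(w, N) = 24 (B(w, N) = 2 - 1*(-22) = 2 + 22 = 24)
k = 2666689/7396 (k = ((-63/86 + 1)*(-58 - 13))² = ((-63*1/86 + 1)*(-71))² = ((-63/86 + 1)*(-71))² = ((23/86)*(-71))² = (-1633/86)² = 2666689/7396 ≈ 360.56)
k + (B(70, -32)/16666 + 16456/21440) = 2666689/7396 + (24/16666 + 16456/21440) = 2666689/7396 + (24*(1/16666) + 16456*(1/21440)) = 2666689/7396 + (12/8333 + 2057/2680) = 2666689/7396 + 17173141/22332440 = 14920171160499/41292681560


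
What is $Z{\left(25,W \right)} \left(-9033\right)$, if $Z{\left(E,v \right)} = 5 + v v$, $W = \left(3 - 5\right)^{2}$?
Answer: $-189693$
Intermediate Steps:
$W = 4$ ($W = \left(-2\right)^{2} = 4$)
$Z{\left(E,v \right)} = 5 + v^{2}$
$Z{\left(25,W \right)} \left(-9033\right) = \left(5 + 4^{2}\right) \left(-9033\right) = \left(5 + 16\right) \left(-9033\right) = 21 \left(-9033\right) = -189693$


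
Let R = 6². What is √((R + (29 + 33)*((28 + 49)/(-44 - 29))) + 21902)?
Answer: 10*√1165591/73 ≈ 147.89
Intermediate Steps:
R = 36
√((R + (29 + 33)*((28 + 49)/(-44 - 29))) + 21902) = √((36 + (29 + 33)*((28 + 49)/(-44 - 29))) + 21902) = √((36 + 62*(77/(-73))) + 21902) = √((36 + 62*(77*(-1/73))) + 21902) = √((36 + 62*(-77/73)) + 21902) = √((36 - 4774/73) + 21902) = √(-2146/73 + 21902) = √(1596700/73) = 10*√1165591/73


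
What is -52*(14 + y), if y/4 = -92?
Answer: 18408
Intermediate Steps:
y = -368 (y = 4*(-92) = -368)
-52*(14 + y) = -52*(14 - 368) = -52*(-354) = 18408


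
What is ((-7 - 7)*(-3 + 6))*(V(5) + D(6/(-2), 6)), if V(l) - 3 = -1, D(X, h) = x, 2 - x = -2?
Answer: -252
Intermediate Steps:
x = 4 (x = 2 - 1*(-2) = 2 + 2 = 4)
D(X, h) = 4
V(l) = 2 (V(l) = 3 - 1 = 2)
((-7 - 7)*(-3 + 6))*(V(5) + D(6/(-2), 6)) = ((-7 - 7)*(-3 + 6))*(2 + 4) = -14*3*6 = -42*6 = -252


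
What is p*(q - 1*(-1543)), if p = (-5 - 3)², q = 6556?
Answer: 518336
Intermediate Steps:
p = 64 (p = (-8)² = 64)
p*(q - 1*(-1543)) = 64*(6556 - 1*(-1543)) = 64*(6556 + 1543) = 64*8099 = 518336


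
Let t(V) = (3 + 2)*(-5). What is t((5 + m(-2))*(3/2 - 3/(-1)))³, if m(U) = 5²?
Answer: -15625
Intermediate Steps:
m(U) = 25
t(V) = -25 (t(V) = 5*(-5) = -25)
t((5 + m(-2))*(3/2 - 3/(-1)))³ = (-25)³ = -15625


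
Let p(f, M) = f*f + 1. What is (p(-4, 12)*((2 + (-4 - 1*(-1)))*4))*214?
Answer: -14552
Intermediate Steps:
p(f, M) = 1 + f² (p(f, M) = f² + 1 = 1 + f²)
(p(-4, 12)*((2 + (-4 - 1*(-1)))*4))*214 = ((1 + (-4)²)*((2 + (-4 - 1*(-1)))*4))*214 = ((1 + 16)*((2 + (-4 + 1))*4))*214 = (17*((2 - 3)*4))*214 = (17*(-1*4))*214 = (17*(-4))*214 = -68*214 = -14552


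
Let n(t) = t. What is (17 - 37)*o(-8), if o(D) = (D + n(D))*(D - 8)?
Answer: -5120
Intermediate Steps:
o(D) = 2*D*(-8 + D) (o(D) = (D + D)*(D - 8) = (2*D)*(-8 + D) = 2*D*(-8 + D))
(17 - 37)*o(-8) = (17 - 37)*(2*(-8)*(-8 - 8)) = -40*(-8)*(-16) = -20*256 = -5120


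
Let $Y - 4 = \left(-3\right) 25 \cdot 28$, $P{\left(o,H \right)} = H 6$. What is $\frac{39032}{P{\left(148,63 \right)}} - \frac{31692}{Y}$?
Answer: $\frac{1674833}{14148} \approx 118.38$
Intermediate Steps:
$P{\left(o,H \right)} = 6 H$
$Y = -2096$ ($Y = 4 + \left(-3\right) 25 \cdot 28 = 4 - 2100 = -2096$)
$\frac{39032}{P{\left(148,63 \right)}} - \frac{31692}{Y} = \frac{39032}{6 \cdot 63} - \frac{31692}{-2096} = \frac{39032}{378} - - \frac{7923}{524} = 39032 \cdot \frac{1}{378} + \frac{7923}{524} = \frac{2788}{27} + \frac{7923}{524} = \frac{1674833}{14148}$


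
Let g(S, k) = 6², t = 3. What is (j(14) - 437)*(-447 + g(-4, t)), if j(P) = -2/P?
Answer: 1257660/7 ≈ 1.7967e+5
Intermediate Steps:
g(S, k) = 36
(j(14) - 437)*(-447 + g(-4, t)) = (-2/14 - 437)*(-447 + 36) = (-2*1/14 - 437)*(-411) = (-⅐ - 437)*(-411) = -3060/7*(-411) = 1257660/7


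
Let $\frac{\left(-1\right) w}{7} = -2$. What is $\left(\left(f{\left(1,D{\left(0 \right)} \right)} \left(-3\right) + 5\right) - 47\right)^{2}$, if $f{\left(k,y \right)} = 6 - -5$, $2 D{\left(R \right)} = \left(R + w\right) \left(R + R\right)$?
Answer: $5625$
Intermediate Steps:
$w = 14$ ($w = \left(-7\right) \left(-2\right) = 14$)
$D{\left(R \right)} = R \left(14 + R\right)$ ($D{\left(R \right)} = \frac{\left(R + 14\right) \left(R + R\right)}{2} = \frac{\left(14 + R\right) 2 R}{2} = \frac{2 R \left(14 + R\right)}{2} = R \left(14 + R\right)$)
$f{\left(k,y \right)} = 11$ ($f{\left(k,y \right)} = 6 + 5 = 11$)
$\left(\left(f{\left(1,D{\left(0 \right)} \right)} \left(-3\right) + 5\right) - 47\right)^{2} = \left(\left(11 \left(-3\right) + 5\right) - 47\right)^{2} = \left(\left(-33 + 5\right) - 47\right)^{2} = \left(-28 - 47\right)^{2} = \left(-75\right)^{2} = 5625$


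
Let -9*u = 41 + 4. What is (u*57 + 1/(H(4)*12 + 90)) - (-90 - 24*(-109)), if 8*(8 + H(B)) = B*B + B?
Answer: -67463/24 ≈ -2811.0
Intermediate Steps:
u = -5 (u = -(41 + 4)/9 = -⅑*45 = -5)
H(B) = -8 + B/8 + B²/8 (H(B) = -8 + (B*B + B)/8 = -8 + (B² + B)/8 = -8 + (B + B²)/8 = -8 + (B/8 + B²/8) = -8 + B/8 + B²/8)
(u*57 + 1/(H(4)*12 + 90)) - (-90 - 24*(-109)) = (-5*57 + 1/((-8 + (⅛)*4 + (⅛)*4²)*12 + 90)) - (-90 - 24*(-109)) = (-285 + 1/((-8 + ½ + (⅛)*16)*12 + 90)) - (-90 + 2616) = (-285 + 1/((-8 + ½ + 2)*12 + 90)) - 1*2526 = (-285 + 1/(-11/2*12 + 90)) - 2526 = (-285 + 1/(-66 + 90)) - 2526 = (-285 + 1/24) - 2526 = -6839/24 - 2526 = -67463/24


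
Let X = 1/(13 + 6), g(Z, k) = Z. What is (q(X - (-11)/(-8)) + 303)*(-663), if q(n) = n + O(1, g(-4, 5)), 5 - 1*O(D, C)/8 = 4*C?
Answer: -47332233/152 ≈ -3.1140e+5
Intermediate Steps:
X = 1/19 ≈ 0.052632
O(D, C) = 40 - 32*C
q(n) = 168 + n (q(n) = n + (40 - 32*(-4)) = n + (40 + 128) = n + 168 = 168 + n)
(q(X - (-11)/(-8)) + 303)*(-663) = ((168 + (1/19 - (-11)/(-8))) + 303)*(-663) = ((168 + (1/19 - (-11)*(-1)/8)) + 303)*(-663) = ((168 + (1/19 - 1*11/8)) + 303)*(-663) = ((168 + (1/19 - 11/8)) + 303)*(-663) = ((168 - 201/152) + 303)*(-663) = (25335/152 + 303)*(-663) = (71391/152)*(-663) = -47332233/152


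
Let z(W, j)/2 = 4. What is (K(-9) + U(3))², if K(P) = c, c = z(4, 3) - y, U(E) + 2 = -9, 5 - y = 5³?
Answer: 13689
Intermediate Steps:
z(W, j) = 8 (z(W, j) = 2*4 = 8)
y = -120 (y = 5 - 1*5³ = 5 - 1*125 = 5 - 125 = -120)
U(E) = -11 (U(E) = -2 - 9 = -11)
c = 128 (c = 8 - 1*(-120) = 8 + 120 = 128)
K(P) = 128
(K(-9) + U(3))² = (128 - 11)² = 117² = 13689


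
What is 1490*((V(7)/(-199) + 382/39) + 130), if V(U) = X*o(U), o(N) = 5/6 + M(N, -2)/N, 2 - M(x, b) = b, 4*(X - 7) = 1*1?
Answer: 45247459525/217308 ≈ 2.0822e+5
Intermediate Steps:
X = 29/4 (X = 7 + (1*1)/4 = 7 + (¼)*1 = 7 + ¼ = 29/4 ≈ 7.2500)
M(x, b) = 2 - b
o(N) = ⅚ + 4/N (o(N) = 5/6 + (2 - 1*(-2))/N = 5*(⅙) + (2 + 2)/N = ⅚ + 4/N)
V(U) = 145/24 + 29/U (V(U) = 29*(⅚ + 4/U)/4 = 145/24 + 29/U)
1490*((V(7)/(-199) + 382/39) + 130) = 1490*(((145/24 + 29/7)/(-199) + 382/39) + 130) = 1490*(((145/24 + 29*(⅐))*(-1/199) + 382*(1/39)) + 130) = 1490*(((145/24 + 29/7)*(-1/199) + 382/39) + 130) = 1490*(((1711/168)*(-1/199) + 382/39) + 130) = 1490*((-1711/33432 + 382/39) + 130) = 1490*(4234765/434616 + 130) = 1490*(60734845/434616) = 45247459525/217308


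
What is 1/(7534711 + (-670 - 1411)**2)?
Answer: 1/11865272 ≈ 8.4280e-8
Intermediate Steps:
1/(7534711 + (-670 - 1411)**2) = 1/(7534711 + (-2081)**2) = 1/(7534711 + 4330561) = 1/11865272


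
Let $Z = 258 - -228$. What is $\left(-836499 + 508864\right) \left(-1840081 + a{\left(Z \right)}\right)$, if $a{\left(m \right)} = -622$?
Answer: $603078727405$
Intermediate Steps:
$Z = 486$ ($Z = 258 + 228 = 486$)
$\left(-836499 + 508864\right) \left(-1840081 + a{\left(Z \right)}\right) = \left(-836499 + 508864\right) \left(-1840081 - 622\right) = \left(-327635\right) \left(-1840703\right) = 603078727405$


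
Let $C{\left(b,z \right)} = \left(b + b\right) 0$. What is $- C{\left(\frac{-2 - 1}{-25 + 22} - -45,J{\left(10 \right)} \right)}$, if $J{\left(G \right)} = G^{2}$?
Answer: $0$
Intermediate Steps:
$C{\left(b,z \right)} = 0$ ($C{\left(b,z \right)} = 2 b 0 = 0$)
$- C{\left(\frac{-2 - 1}{-25 + 22} - -45,J{\left(10 \right)} \right)} = \left(-1\right) 0 = 0$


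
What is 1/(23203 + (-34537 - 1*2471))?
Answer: -1/13805 ≈ -7.2438e-5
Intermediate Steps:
1/(23203 + (-34537 - 1*2471)) = 1/(23203 + (-34537 - 2471)) = 1/(23203 - 37008) = 1/(-13805) = -1/13805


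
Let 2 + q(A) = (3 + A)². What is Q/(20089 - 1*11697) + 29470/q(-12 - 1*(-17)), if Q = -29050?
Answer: 61377785/130076 ≈ 471.86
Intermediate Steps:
q(A) = -2 + (3 + A)²
Q/(20089 - 1*11697) + 29470/q(-12 - 1*(-17)) = -29050/(20089 - 1*11697) + 29470/(-2 + (3 + (-12 - 1*(-17)))²) = -29050/(20089 - 11697) + 29470/(-2 + (3 + (-12 + 17))²) = -29050/8392 + 29470/(-2 + (3 + 5)²) = -29050*1/8392 + 29470/(-2 + 8²) = -14525/4196 + 29470/(-2 + 64) = -14525/4196 + 29470/62 = -14525/4196 + 29470*(1/62) = -14525/4196 + 14735/31 = 61377785/130076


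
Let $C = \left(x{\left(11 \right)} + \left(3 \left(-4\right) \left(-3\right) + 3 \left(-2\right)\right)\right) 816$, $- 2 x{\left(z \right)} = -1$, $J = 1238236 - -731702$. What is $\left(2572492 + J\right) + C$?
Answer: $4567318$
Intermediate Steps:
$J = 1969938$ ($J = 1238236 + 731702 = 1969938$)
$x{\left(z \right)} = \frac{1}{2}$ ($x{\left(z \right)} = \left(- \frac{1}{2}\right) \left(-1\right) = \frac{1}{2}$)
$C = 24888$ ($C = \left(\frac{1}{2} + \left(3 \left(-4\right) \left(-3\right) + 3 \left(-2\right)\right)\right) 816 = \left(\frac{1}{2} - -30\right) 816 = \left(\frac{1}{2} + \left(36 - 6\right)\right) 816 = \left(\frac{1}{2} + 30\right) 816 = \frac{61}{2} \cdot 816 = 24888$)
$\left(2572492 + J\right) + C = \left(2572492 + 1969938\right) + 24888 = 4542430 + 24888 = 4567318$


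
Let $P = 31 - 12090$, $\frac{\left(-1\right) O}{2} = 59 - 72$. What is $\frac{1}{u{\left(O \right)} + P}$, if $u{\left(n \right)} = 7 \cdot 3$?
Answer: $- \frac{1}{12038} \approx -8.307 \cdot 10^{-5}$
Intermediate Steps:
$O = 26$ ($O = - 2 \left(59 - 72\right) = \left(-2\right) \left(-13\right) = 26$)
$u{\left(n \right)} = 21$
$P = -12059$ ($P = 31 - 12090 = -12059$)
$\frac{1}{u{\left(O \right)} + P} = \frac{1}{21 - 12059} = \frac{1}{-12038} = - \frac{1}{12038}$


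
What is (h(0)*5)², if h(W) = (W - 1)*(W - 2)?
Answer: 100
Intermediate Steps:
h(W) = (-1 + W)*(-2 + W)
(h(0)*5)² = ((2 + 0² - 3*0)*5)² = ((2 + 0 + 0)*5)² = (2*5)² = 10² = 100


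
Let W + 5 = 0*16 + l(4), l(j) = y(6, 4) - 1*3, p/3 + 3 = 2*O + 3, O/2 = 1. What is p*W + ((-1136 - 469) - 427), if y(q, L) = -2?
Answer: -2152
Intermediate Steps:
O = 2 (O = 2*1 = 2)
p = 12 (p = -9 + 3*(2*2 + 3) = -9 + 3*(4 + 3) = -9 + 3*7 = -9 + 21 = 12)
l(j) = -5 (l(j) = -2 - 1*3 = -2 - 3 = -5)
W = -10 (W = -5 + (0*16 - 5) = -5 + (0 - 5) = -5 - 5 = -10)
p*W + ((-1136 - 469) - 427) = 12*(-10) + ((-1136 - 469) - 427) = -120 + (-1605 - 427) = -120 - 2032 = -2152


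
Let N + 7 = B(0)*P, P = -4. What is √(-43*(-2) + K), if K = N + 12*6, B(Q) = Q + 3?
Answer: √139 ≈ 11.790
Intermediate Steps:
B(Q) = 3 + Q
N = -19 (N = -7 + (3 + 0)*(-4) = -7 + 3*(-4) = -7 - 12 = -19)
K = 53 (K = -19 + 12*6 = -19 + 72 = 53)
√(-43*(-2) + K) = √(-43*(-2) + 53) = √(86 + 53) = √139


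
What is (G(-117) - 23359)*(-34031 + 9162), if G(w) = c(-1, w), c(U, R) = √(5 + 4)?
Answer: 580840364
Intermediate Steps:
c(U, R) = 3 (c(U, R) = √9 = 3)
G(w) = 3
(G(-117) - 23359)*(-34031 + 9162) = (3 - 23359)*(-34031 + 9162) = -23356*(-24869) = 580840364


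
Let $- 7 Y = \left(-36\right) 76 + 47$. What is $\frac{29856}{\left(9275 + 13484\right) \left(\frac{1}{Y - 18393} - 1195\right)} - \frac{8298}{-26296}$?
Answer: $\frac{4725132878483057}{15026012126545068} \approx 0.31446$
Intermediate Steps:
$Y = \frac{2689}{7}$ ($Y = - \frac{\left(-36\right) 76 + 47}{7} = - \frac{-2736 + 47}{7} = \left(- \frac{1}{7}\right) \left(-2689\right) = \frac{2689}{7} \approx 384.14$)
$\frac{29856}{\left(9275 + 13484\right) \left(\frac{1}{Y - 18393} - 1195\right)} - \frac{8298}{-26296} = \frac{29856}{\left(9275 + 13484\right) \left(\frac{1}{\frac{2689}{7} - 18393} - 1195\right)} - \frac{8298}{-26296} = \frac{29856}{22759 \left(\frac{1}{- \frac{126062}{7}} - 1195\right)} - - \frac{4149}{13148} = \frac{29856}{22759 \left(- \frac{7}{126062} - 1195\right)} + \frac{4149}{13148} = \frac{29856}{22759 \left(- \frac{150644097}{126062}\right)} + \frac{4149}{13148} = \frac{29856}{- \frac{3428509003623}{126062}} + \frac{4149}{13148} = 29856 \left(- \frac{126062}{3428509003623}\right) + \frac{4149}{13148} = - \frac{1254569024}{1142836334541} + \frac{4149}{13148} = \frac{4725132878483057}{15026012126545068}$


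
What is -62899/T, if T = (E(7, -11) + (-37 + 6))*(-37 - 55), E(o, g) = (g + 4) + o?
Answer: -2029/92 ≈ -22.054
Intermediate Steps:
E(o, g) = 4 + g + o (E(o, g) = (4 + g) + o = 4 + g + o)
T = 2852 (T = ((4 - 11 + 7) + (-37 + 6))*(-37 - 55) = (0 - 31)*(-92) = -31*(-92) = 2852)
-62899/T = -62899/2852 = -62899*1/2852 = -2029/92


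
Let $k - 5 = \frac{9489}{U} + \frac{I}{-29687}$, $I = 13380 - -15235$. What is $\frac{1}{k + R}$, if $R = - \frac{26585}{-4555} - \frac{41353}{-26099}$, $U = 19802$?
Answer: $\frac{13977117399737086}{166833870105620071} \approx 0.083779$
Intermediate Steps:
$I = 28615$ ($I = 13380 + 15235 = 28615$)
$R = \frac{176440966}{23776189}$ ($R = \left(-26585\right) \left(- \frac{1}{4555}\right) - - \frac{41353}{26099} = \frac{5317}{911} + \frac{41353}{26099} = \frac{176440966}{23776189} \approx 7.4209$)
$k = \frac{2654375583}{587861974}$ ($k = 5 + \left(\frac{9489}{19802} + \frac{28615}{-29687}\right) = 5 + \left(9489 \cdot \frac{1}{19802} + 28615 \left(- \frac{1}{29687}\right)\right) = 5 + \left(\frac{9489}{19802} - \frac{28615}{29687}\right) = 5 - \frac{284934287}{587861974} = \frac{2654375583}{587861974} \approx 4.5153$)
$\frac{1}{k + R} = \frac{1}{\frac{2654375583}{587861974} + \frac{176440966}{23776189}} = \frac{1}{\frac{166833870105620071}{13977117399737086}} = \frac{13977117399737086}{166833870105620071}$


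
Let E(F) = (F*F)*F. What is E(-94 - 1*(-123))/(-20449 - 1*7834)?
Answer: -24389/28283 ≈ -0.86232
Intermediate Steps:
E(F) = F**3 (E(F) = F**2*F = F**3)
E(-94 - 1*(-123))/(-20449 - 1*7834) = (-94 - 1*(-123))**3/(-20449 - 1*7834) = (-94 + 123)**3/(-20449 - 7834) = 29**3/(-28283) = 24389*(-1/28283) = -24389/28283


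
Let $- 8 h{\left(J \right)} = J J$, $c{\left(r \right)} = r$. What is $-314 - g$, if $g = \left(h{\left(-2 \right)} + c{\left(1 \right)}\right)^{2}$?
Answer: $- \frac{1257}{4} \approx -314.25$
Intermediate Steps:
$h{\left(J \right)} = - \frac{J^{2}}{8}$ ($h{\left(J \right)} = - \frac{J J}{8} = - \frac{J^{2}}{8}$)
$g = \frac{1}{4}$ ($g = \left(- \frac{\left(-2\right)^{2}}{8} + 1\right)^{2} = \left(\left(- \frac{1}{8}\right) 4 + 1\right)^{2} = \left(- \frac{1}{2} + 1\right)^{2} = \left(\frac{1}{2}\right)^{2} = \frac{1}{4} \approx 0.25$)
$-314 - g = -314 - \frac{1}{4} = - \frac{1257}{4}$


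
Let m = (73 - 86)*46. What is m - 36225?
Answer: -36823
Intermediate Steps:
m = -598 (m = -13*46 = -598)
m - 36225 = -598 - 36225 = -36823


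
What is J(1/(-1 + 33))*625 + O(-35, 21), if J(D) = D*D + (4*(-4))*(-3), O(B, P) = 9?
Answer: 30729841/1024 ≈ 30010.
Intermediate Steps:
J(D) = 48 + D² (J(D) = D² - 16*(-3) = D² + 48 = 48 + D²)
J(1/(-1 + 33))*625 + O(-35, 21) = (48 + (1/(-1 + 33))²)*625 + 9 = (48 + (1/32)²)*625 + 9 = (48 + 1/1024)*625 + 9 = (49153/1024)*625 + 9 = 30720625/1024 + 9 = 30729841/1024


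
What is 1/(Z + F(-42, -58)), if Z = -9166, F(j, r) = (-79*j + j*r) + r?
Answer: -1/3470 ≈ -0.00028818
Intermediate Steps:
F(j, r) = r - 79*j + j*r
1/(Z + F(-42, -58)) = 1/(-9166 + (-58 - 79*(-42) - 42*(-58))) = 1/(-9166 + (-58 + 3318 + 2436)) = 1/(-9166 + 5696) = 1/(-3470) = -1/3470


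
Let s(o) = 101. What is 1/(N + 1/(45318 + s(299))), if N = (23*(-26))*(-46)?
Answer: 45419/1249385853 ≈ 3.6353e-5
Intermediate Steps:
N = 27508 (N = -598*(-46) = 27508)
1/(N + 1/(45318 + s(299))) = 1/(27508 + 1/(45318 + 101)) = 1/(27508 + 1/45419) = 1/(1249385853/45419) = 45419/1249385853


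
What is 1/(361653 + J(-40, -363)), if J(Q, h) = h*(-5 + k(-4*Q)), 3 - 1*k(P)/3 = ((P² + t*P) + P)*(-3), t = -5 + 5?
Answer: -1/83797719 ≈ -1.1933e-8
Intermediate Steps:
t = 0
k(P) = 9 + 9*P + 9*P² (k(P) = 9 - 3*((P² + 0*P) + P)*(-3) = 9 - 3*((P² + 0) + P)*(-3) = 9 - 3*(P² + P)*(-3) = 9 - 3*(P + P²)*(-3) = 9 - 3*(-3*P - 3*P²) = 9 + (9*P + 9*P²) = 9 + 9*P + 9*P²)
J(Q, h) = h*(4 - 36*Q + 144*Q²) (J(Q, h) = h*(-5 + (9 + 9*(-4*Q) + 9*(-4*Q)²)) = h*(-5 + (9 - 36*Q + 9*(16*Q²))) = h*(-5 + (9 - 36*Q + 144*Q²)) = h*(4 - 36*Q + 144*Q²))
1/(361653 + J(-40, -363)) = 1/(361653 + 4*(-363)*(1 - 9*(-40) + 36*(-40)²)) = 1/(361653 + 4*(-363)*(1 + 360 + 36*1600)) = 1/(361653 + 4*(-363)*(1 + 360 + 57600)) = 1/(361653 + 4*(-363)*57961) = 1/(361653 - 84159372) = 1/(-83797719) = -1/83797719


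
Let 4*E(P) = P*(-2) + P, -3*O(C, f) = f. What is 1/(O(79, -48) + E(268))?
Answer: -1/51 ≈ -0.019608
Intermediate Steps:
O(C, f) = -f/3
E(P) = -P/4 (E(P) = (P*(-2) + P)/4 = (-2*P + P)/4 = (-P)/4 = -P/4)
1/(O(79, -48) + E(268)) = 1/(-1/3*(-48) - 1/4*268) = 1/(16 - 67) = 1/(-51) = -1/51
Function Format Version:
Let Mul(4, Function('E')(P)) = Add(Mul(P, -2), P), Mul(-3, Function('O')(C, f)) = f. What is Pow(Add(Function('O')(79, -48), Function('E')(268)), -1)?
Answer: Rational(-1, 51) ≈ -0.019608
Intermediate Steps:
Function('O')(C, f) = Mul(Rational(-1, 3), f)
Function('E')(P) = Mul(Rational(-1, 4), P) (Function('E')(P) = Mul(Rational(1, 4), Add(Mul(P, -2), P)) = Mul(Rational(1, 4), Add(Mul(-2, P), P)) = Mul(Rational(1, 4), Mul(-1, P)) = Mul(Rational(-1, 4), P))
Pow(Add(Function('O')(79, -48), Function('E')(268)), -1) = Pow(Add(Mul(Rational(-1, 3), -48), Mul(Rational(-1, 4), 268)), -1) = Pow(Add(16, -67), -1) = Pow(-51, -1) = Rational(-1, 51)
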